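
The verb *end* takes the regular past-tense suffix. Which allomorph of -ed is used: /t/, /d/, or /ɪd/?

/ɪd/

The stem *end* ends in /t/ or /d/.
The -ed suffix is realized as /ɪd/ after /t, d/; as /t/ after other voiceless consonants; and as /d/ after other voiced sounds.
So -ed on *end* is pronounced /ɪd/.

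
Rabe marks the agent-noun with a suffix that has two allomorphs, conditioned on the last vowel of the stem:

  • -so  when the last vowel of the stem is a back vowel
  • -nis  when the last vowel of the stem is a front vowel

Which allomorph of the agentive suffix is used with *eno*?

*eno*: last vowel = /o/, a back vowel → -so.

-so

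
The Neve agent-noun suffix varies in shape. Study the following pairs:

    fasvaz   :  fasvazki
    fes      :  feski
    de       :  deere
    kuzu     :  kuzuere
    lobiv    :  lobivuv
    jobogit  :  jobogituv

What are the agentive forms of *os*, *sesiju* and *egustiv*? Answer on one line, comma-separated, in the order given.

The alternation tracks the final sound of the stem — -ki when the stem ends in a sibilant (*fasvaz*, *fes*); -uv when the stem ends in a non-sibilant consonant (*lobiv*, *jobogit*); -ere when the stem ends in a vowel (*de*, *kuzu*).
Since the final sound of *os* is /s/ (a sibilant), it takes -ki, giving *oski*.
Since the final sound of *sesiju* is /u/ (a vowel), it takes -ere, giving *sesijuere*.
Since the final sound of *egustiv* is /v/ (a non-sibilant consonant), it takes -uv, giving *egustivuv*.

oski, sesijuere, egustivuv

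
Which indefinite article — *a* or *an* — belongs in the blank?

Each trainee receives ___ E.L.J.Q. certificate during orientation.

The indefinite article is chosen by the initial *sound* of the following word, not its spelling.
The initialism *E.L.J.Q.* is read letter by letter; the first letter, E, is pronounced /iː/, which begins with a vowel sound.
So the article is *an*: Each trainee receives an E.L.J.Q. certificate during orientation.

an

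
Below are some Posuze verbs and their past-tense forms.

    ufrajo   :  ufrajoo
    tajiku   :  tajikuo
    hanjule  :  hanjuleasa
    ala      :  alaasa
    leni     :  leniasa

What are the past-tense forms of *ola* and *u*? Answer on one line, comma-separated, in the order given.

The pattern is rounding harmony: -o when the last vowel of the stem is a rounded vowel (*ufrajo*, *tajiku*); -asa when the last vowel of the stem is an unrounded vowel (*hanjule*, *ala*, *leni*).
*ola*: last vowel = /a/, an unrounded vowel → -asa → *olaasa*.
*u*: last vowel = /u/, a rounded vowel → -o → *uo*.

olaasa, uo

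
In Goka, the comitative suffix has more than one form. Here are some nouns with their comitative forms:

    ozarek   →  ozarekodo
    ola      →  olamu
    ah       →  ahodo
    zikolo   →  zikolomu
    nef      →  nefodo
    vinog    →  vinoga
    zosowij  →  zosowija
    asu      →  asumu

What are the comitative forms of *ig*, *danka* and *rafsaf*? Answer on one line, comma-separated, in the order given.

iga, dankamu, rafsafodo

The pattern is voicing of the final sound: -odo when the stem ends in a voiceless consonant (*ozarek*, *ah*, *nef*); -a when the stem ends in a voiced consonant (*vinog*, *zosowij*); -mu when the stem ends in a vowel (*ola*, *zikolo*, *asu*).
*ig*: final sound = /g/, a voiced consonant → -a → *iga*.
*danka*: final sound = /a/, a vowel → -mu → *dankamu*.
The final sound of *rafsaf* is /f/, which is a voiceless consonant, so the suffix is -odo, giving *rafsafodo*.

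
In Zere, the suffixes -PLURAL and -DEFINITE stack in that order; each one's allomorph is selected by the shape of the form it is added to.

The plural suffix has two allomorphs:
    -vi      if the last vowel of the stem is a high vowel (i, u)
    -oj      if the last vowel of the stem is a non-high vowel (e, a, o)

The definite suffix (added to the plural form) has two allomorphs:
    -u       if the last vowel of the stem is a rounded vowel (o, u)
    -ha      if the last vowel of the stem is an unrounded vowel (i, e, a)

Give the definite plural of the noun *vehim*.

vehimviha

Since the last vowel of *vehim* is /i/ (a high vowel), it takes -vi, giving *vehimvi*.
The last vowel of the plural form *vehimvi* is /i/, which is an unrounded vowel, so the definite suffix is -ha, giving *vehimviha*.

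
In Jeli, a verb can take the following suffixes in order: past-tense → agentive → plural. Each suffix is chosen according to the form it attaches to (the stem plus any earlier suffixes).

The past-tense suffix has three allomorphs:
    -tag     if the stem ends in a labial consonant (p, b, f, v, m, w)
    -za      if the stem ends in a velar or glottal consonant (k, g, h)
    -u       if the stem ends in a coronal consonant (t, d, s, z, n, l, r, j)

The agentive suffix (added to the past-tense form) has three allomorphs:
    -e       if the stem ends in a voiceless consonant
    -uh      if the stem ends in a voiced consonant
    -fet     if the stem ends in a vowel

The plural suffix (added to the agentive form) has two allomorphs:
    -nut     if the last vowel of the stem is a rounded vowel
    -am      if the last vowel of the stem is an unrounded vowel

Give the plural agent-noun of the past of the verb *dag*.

Since the final consonant of *dag* is /g/ (velar/glottal), it takes -za, giving *dagza*.
Since the final sound of the past-tense form *dagza* is /a/ (a vowel), it takes -fet, giving *dagzafet*.
Since the last vowel of the agentive form *dagzafet* is /e/ (an unrounded vowel), it takes -am, giving *dagzafetam*.

dagzafetam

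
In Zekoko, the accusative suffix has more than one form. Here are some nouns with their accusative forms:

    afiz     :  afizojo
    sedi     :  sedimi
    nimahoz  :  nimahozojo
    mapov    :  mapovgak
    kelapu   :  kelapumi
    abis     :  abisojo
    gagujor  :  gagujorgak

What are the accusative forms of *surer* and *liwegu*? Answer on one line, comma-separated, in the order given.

The pattern is sibilance of the final sound: -ojo when the stem ends in a sibilant (*afiz*, *nimahoz*, *abis*); -gak when the stem ends in a non-sibilant consonant (*mapov*, *gagujor*); -mi when the stem ends in a vowel (*sedi*, *kelapu*).
*surer* — final sound /r/ (a non-sibilant consonant) → -gak → *surergak*.
The final sound of *liwegu* is /u/, which is a vowel, so the suffix is -mi, giving *liwegumi*.

surergak, liwegumi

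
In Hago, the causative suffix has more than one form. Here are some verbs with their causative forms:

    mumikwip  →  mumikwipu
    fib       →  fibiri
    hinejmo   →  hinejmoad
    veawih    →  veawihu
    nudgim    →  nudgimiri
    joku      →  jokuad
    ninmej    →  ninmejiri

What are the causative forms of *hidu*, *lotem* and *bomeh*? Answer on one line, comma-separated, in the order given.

Looking at the final sound of each stem: -u when the stem ends in a voiceless consonant (*mumikwip*, *veawih*); -iri when the stem ends in a voiced consonant (*fib*, *nudgim*, *ninmej*); -ad when the stem ends in a vowel (*hinejmo*, *joku*).
The final sound of *hidu* is /u/, which is a vowel, so the suffix is -ad, giving *hiduad*.
*lotem* — final sound /m/ (a voiced consonant) → -iri → *lotemiri*.
The final sound of *bomeh* is /h/, which is a voiceless consonant, so the suffix is -u, giving *bomehu*.

hiduad, lotemiri, bomehu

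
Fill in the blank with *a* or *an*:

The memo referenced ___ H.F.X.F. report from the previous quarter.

The indefinite article is chosen by the initial *sound* of the following word, not its spelling.
The initialism *H.F.X.F.* is read letter by letter; the first letter, H, is pronounced /eɪtʃ/, which begins with a vowel sound.
So the article is *an*: The memo referenced an H.F.X.F. report from the previous quarter.

an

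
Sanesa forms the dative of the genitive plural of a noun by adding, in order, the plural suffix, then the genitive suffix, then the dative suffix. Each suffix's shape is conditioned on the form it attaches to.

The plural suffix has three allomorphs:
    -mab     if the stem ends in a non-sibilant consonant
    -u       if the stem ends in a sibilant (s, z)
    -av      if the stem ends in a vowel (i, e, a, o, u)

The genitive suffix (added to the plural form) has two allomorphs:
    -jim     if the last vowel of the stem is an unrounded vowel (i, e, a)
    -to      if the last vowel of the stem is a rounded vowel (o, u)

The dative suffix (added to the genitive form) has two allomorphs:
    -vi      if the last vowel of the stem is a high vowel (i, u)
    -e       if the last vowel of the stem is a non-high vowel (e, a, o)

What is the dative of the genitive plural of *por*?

The final sound of *por* is /r/, which is a non-sibilant consonant, so the plural suffix is -mab, giving *pormab*.
The plural form *pormab* — last vowel /a/ (an unrounded vowel) → -jim → *pormabjim*.
Since the last vowel of the genitive form *pormabjim* is /i/ (a high vowel), it takes -vi, giving *pormabjimvi*.

pormabjimvi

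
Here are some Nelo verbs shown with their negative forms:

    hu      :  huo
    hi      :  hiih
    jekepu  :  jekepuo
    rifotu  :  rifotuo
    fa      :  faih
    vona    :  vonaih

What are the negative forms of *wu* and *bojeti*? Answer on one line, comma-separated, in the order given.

wuo, bojetiih

The pattern is rounding harmony: -o when the last vowel of the stem is a rounded vowel (*hu*, *jekepu*, *rifotu*); -ih when the last vowel of the stem is an unrounded vowel (*hi*, *fa*, *vona*).
*wu* — last vowel /u/ (a rounded vowel) → -o → *wuo*.
*bojeti* — last vowel /i/ (an unrounded vowel) → -ih → *bojetiih*.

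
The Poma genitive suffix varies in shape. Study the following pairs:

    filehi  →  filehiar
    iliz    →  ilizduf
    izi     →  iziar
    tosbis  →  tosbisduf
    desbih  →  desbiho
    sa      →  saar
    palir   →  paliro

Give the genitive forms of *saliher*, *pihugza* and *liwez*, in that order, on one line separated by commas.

Looking at the final sound of each stem: -duf when the stem ends in a sibilant (*iliz*, *tosbis*); -o when the stem ends in a non-sibilant consonant (*desbih*, *palir*); -ar when the stem ends in a vowel (*filehi*, *izi*, *sa*).
The final sound of *saliher* is /r/, which is a non-sibilant consonant, so the suffix is -o, giving *salihero*.
Since the final sound of *pihugza* is /a/ (a vowel), it takes -ar, giving *pihugzaar*.
*liwez* — final sound /z/ (a sibilant) → -duf → *liwezduf*.

salihero, pihugzaar, liwezduf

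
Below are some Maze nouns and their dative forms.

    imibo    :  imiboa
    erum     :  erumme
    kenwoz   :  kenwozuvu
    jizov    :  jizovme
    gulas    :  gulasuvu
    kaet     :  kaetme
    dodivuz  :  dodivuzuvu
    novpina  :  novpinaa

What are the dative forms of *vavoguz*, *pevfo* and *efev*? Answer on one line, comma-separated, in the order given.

vavoguzuvu, pevfoa, efevme

Looking at the final sound of each stem: -uvu when the stem ends in a sibilant (*kenwoz*, *gulas*, *dodivuz*); -me when the stem ends in a non-sibilant consonant (*erum*, *jizov*, *kaet*); -a when the stem ends in a vowel (*imibo*, *novpina*).
*vavoguz* — final sound /z/ (a sibilant) → -uvu → *vavoguzuvu*.
*pevfo* — final sound /o/ (a vowel) → -a → *pevfoa*.
*efev*: final sound = /v/, a non-sibilant consonant → -me → *efevme*.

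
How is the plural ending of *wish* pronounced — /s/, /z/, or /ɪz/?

/ɪz/

The stem *wish* ends in a sibilant (/s, z, ʃ, ʒ, tʃ, dʒ/).
The plural suffix surfaces as /ɪz/ after sibilants, /s/ after other voiceless consonants, and /z/ after other voiced sounds.
So the plural -s on *wish* is pronounced /ɪz/.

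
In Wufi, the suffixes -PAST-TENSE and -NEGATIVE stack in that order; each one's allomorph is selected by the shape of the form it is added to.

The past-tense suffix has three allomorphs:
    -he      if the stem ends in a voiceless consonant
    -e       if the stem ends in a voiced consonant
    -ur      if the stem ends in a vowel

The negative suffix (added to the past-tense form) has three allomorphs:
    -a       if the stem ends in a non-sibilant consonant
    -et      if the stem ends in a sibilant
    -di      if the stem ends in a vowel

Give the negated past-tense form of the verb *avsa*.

avsaura

The final sound of *avsa* is /a/, which is a vowel, so the past-tense suffix is -ur, giving *avsaur*.
The final sound of the past-tense form *avsaur* is /r/, which is a non-sibilant consonant, so the negative suffix is -a, giving *avsaura*.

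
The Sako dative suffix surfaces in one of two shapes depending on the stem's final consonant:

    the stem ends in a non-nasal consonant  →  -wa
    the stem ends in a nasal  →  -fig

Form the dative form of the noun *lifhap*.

lifhapwa

The final consonant of *lifhap* is /p/, which is non-nasal, so the suffix is -wa, giving *lifhapwa*.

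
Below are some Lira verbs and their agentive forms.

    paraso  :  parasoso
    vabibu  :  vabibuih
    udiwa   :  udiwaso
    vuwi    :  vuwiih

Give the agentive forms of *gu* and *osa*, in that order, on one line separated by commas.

The pattern is height harmony: -ih when the last vowel of the stem is a high vowel (*vabibu*, *vuwi*); -so when the last vowel of the stem is a non-high vowel (*paraso*, *udiwa*).
Since the last vowel of *gu* is /u/ (a high vowel), it takes -ih, giving *guih*.
*osa*: last vowel = /a/, a non-high vowel → -so → *osaso*.

guih, osaso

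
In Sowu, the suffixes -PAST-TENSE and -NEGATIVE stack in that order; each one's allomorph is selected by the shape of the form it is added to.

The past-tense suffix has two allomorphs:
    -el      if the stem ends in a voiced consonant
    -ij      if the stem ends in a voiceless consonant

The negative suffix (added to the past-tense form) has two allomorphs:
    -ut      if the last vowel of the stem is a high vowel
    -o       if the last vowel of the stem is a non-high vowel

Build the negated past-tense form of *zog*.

*zog* — final consonant /g/ (voiced) → -el → *zogel*.
Since the last vowel of the past-tense form *zogel* is /e/ (a non-high vowel), it takes -o, giving *zogelo*.

zogelo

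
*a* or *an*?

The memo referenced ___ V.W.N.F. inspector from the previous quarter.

a

The indefinite article is chosen by the initial *sound* of the following word, not its spelling.
The initialism *V.W.N.F.* is read letter by letter; the first letter, V, is pronounced /viː/, which begins with a consonant sound.
So the article is *a*: The memo referenced a V.W.N.F. inspector from the previous quarter.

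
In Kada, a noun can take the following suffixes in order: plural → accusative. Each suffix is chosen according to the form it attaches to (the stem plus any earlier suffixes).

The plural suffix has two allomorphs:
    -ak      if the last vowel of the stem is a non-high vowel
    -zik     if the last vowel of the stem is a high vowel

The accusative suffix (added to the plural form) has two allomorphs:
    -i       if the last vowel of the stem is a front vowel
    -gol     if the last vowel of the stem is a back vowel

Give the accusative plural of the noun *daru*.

daruziki

The last vowel of *daru* is /u/, which is a high vowel, so the plural suffix is -zik, giving *daruzik*.
Since the last vowel of the plural form *daruzik* is /i/ (a front vowel), it takes -i, giving *daruziki*.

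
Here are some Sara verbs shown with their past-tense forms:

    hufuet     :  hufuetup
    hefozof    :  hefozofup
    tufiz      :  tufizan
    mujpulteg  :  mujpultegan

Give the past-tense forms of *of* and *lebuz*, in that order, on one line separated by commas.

ofup, lebuzan

The pattern is voicing of the final consonant: -up when the stem ends in a voiceless consonant (*hufuet*, *hefozof*); -an when the stem ends in a voiced consonant (*tufiz*, *mujpulteg*).
*of* — final consonant /f/ (voiceless) → -up → *ofup*.
Since the final consonant of *lebuz* is /z/ (voiced), it takes -an, giving *lebuzan*.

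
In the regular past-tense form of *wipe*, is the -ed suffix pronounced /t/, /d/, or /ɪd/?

/t/

The stem *wipe* ends in a voiceless consonant other than /t/.
The -ed suffix is realized as /ɪd/ after /t, d/; as /t/ after other voiceless consonants; and as /d/ after other voiced sounds.
So -ed on *wipe* is pronounced /t/.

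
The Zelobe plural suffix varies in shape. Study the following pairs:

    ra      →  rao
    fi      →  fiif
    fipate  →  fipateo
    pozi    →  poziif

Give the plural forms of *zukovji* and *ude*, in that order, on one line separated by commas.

zukovjiif, udeo

The pattern is height harmony: -if when the last vowel of the stem is a high vowel (*fi*, *pozi*); -o when the last vowel of the stem is a non-high vowel (*ra*, *fipate*).
*zukovji*: last vowel = /i/, a high vowel → -if → *zukovjiif*.
*ude* — last vowel /e/ (a non-high vowel) → -o → *udeo*.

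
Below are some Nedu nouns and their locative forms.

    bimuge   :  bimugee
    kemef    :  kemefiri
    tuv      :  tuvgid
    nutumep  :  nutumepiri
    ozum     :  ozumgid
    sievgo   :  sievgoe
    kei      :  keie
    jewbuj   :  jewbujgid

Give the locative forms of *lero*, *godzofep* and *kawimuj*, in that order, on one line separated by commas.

leroe, godzofepiri, kawimujgid

The alternation tracks the final sound of the stem — -iri when the stem ends in a voiceless consonant (*kemef*, *nutumep*); -gid when the stem ends in a voiced consonant (*tuv*, *ozum*, *jewbuj*); -e when the stem ends in a vowel (*bimuge*, *sievgo*, *kei*).
The final sound of *lero* is /o/, which is a vowel, so the suffix is -e, giving *leroe*.
Since the final sound of *godzofep* is /p/ (a voiceless consonant), it takes -iri, giving *godzofepiri*.
Since the final sound of *kawimuj* is /j/ (a voiced consonant), it takes -gid, giving *kawimujgid*.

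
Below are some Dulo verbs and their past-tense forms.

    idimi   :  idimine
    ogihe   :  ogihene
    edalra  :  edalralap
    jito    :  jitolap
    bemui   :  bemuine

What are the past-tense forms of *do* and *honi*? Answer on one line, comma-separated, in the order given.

dolap, honine

Looking at the last vowel of each stem: -ne when the last vowel of the stem is a front vowel (*idimi*, *ogihe*, *bemui*); -lap when the last vowel of the stem is a back vowel (*edalra*, *jito*).
Since the last vowel of *do* is /o/ (a back vowel), it takes -lap, giving *dolap*.
The last vowel of *honi* is /i/, which is a front vowel, so the suffix is -ne, giving *honine*.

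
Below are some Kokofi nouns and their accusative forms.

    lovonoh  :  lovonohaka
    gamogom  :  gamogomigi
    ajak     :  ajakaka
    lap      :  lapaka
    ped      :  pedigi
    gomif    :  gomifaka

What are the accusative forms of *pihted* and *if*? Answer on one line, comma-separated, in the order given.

The alternation tracks the final consonant of the stem — -aka when the stem ends in a voiceless consonant (*lovonoh*, *ajak*, *lap*, *gomif*); -igi when the stem ends in a voiced consonant (*gamogom*, *ped*).
Since the final consonant of *pihted* is /d/ (voiced), it takes -igi, giving *pihtedigi*.
The final consonant of *if* is /f/, which is voiceless, so the suffix is -aka, giving *ifaka*.

pihtedigi, ifaka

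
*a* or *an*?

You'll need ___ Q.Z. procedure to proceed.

a

The indefinite article is chosen by the initial *sound* of the following word, not its spelling.
The initialism *Q.Z.* is read letter by letter; the first letter, Q, is pronounced /kjuː/, which begins with a consonant sound.
So the article is *a*: You'll need a Q.Z. procedure to proceed.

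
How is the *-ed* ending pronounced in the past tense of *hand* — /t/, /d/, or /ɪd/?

The stem *hand* ends in /t/ or /d/.
The -ed suffix is realized as /ɪd/ after /t, d/; as /t/ after other voiceless consonants; and as /d/ after other voiced sounds.
So -ed on *hand* is pronounced /ɪd/.

/ɪd/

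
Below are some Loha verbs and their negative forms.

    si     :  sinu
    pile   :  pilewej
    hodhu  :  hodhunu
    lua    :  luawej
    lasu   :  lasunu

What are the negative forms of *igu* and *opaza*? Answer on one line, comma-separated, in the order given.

The pattern is height harmony: -nu when the last vowel of the stem is a high vowel (*si*, *hodhu*, *lasu*); -wej when the last vowel of the stem is a non-high vowel (*pile*, *lua*).
*igu*: last vowel = /u/, a high vowel → -nu → *igunu*.
*opaza*: last vowel = /a/, a non-high vowel → -wej → *opazawej*.

igunu, opazawej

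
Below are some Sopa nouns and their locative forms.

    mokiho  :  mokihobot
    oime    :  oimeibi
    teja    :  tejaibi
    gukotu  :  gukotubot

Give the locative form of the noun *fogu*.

fogubot

The suffix is conditioned by the last vowel: -bot when the last vowel of the stem is a rounded vowel (*mokiho*, *gukotu*); -ibi when the last vowel of the stem is an unrounded vowel (*oime*, *teja*).
*fogu* — last vowel /u/ (a rounded vowel) → -bot → *fogubot*.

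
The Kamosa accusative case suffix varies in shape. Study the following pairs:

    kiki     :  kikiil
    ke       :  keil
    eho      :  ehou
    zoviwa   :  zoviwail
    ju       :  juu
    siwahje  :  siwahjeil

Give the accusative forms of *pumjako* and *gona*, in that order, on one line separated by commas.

The pattern is rounding harmony: -u when the last vowel of the stem is a rounded vowel (*eho*, *ju*); -il when the last vowel of the stem is an unrounded vowel (*kiki*, *ke*, *zoviwa*, *siwahje*).
*pumjako* — last vowel /o/ (a rounded vowel) → -u → *pumjakou*.
*gona*: last vowel = /a/, an unrounded vowel → -il → *gonail*.

pumjakou, gonail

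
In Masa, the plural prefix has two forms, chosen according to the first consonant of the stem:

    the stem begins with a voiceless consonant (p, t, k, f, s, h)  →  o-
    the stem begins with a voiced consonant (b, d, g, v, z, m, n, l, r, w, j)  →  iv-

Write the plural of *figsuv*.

*figsuv*: first consonant = /f/, voiceless → o- → *ofigsuv*.

ofigsuv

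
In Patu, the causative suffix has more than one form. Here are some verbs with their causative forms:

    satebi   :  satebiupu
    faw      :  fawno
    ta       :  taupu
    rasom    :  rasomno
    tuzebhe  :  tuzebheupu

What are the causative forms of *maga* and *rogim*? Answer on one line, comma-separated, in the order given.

The pattern is consonant vs. vowel: -no when the stem ends in a consonant (*faw*, *rasom*); -upu when the stem ends in a vowel (*satebi*, *ta*, *tuzebhe*).
*maga*: final sound = /a/, a vowel → -upu → *magaupu*.
*rogim* — final sound /m/ (a consonant) → -no → *rogimno*.

magaupu, rogimno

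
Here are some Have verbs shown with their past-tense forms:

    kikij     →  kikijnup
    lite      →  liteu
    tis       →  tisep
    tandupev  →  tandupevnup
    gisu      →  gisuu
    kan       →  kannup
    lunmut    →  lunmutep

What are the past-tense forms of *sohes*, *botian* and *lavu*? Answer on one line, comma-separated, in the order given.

sohesep, botiannup, lavuu

The alternation tracks the final sound of the stem — -ep when the stem ends in a voiceless consonant (*tis*, *lunmut*); -nup when the stem ends in a voiced consonant (*kikij*, *tandupev*, *kan*); -u when the stem ends in a vowel (*lite*, *gisu*).
*sohes*: final sound = /s/, a voiceless consonant → -ep → *sohesep*.
The final sound of *botian* is /n/, which is a voiced consonant, so the suffix is -nup, giving *botiannup*.
*lavu* — final sound /u/ (a vowel) → -u → *lavuu*.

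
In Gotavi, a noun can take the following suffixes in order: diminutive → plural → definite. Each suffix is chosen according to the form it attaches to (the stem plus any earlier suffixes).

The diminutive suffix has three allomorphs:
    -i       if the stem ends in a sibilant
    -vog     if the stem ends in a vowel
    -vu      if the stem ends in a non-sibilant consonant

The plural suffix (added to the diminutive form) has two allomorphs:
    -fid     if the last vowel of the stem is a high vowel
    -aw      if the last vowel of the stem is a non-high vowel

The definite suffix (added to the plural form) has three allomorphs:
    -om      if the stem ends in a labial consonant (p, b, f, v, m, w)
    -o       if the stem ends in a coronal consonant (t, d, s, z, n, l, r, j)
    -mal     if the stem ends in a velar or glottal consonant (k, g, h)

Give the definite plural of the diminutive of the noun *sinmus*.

*sinmus* — final sound /s/ (a sibilant) → -i → *sinmusi*.
The diminutive form *sinmusi*: last vowel = /i/, a high vowel → -fid → *sinmusifid*.
Since the final consonant of the plural form *sinmusifid* is /d/ (coronal), it takes -o, giving *sinmusifido*.

sinmusifido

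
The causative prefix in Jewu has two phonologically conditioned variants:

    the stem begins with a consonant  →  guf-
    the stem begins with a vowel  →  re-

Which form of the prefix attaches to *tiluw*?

guf-

The first sound of *tiluw* is /t/, which is a consonant, so the prefix is guf-.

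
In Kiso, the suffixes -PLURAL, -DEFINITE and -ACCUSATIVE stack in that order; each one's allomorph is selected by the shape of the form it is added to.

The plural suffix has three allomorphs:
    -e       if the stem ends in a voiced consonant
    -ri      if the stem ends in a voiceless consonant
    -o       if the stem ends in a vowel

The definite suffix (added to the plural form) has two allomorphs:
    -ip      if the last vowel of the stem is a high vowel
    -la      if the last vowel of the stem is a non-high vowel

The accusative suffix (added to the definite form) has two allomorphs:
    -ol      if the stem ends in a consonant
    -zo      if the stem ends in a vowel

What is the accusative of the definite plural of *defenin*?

defeninelazo

The final sound of *defenin* is /n/, which is a voiced consonant, so the plural suffix is -e, giving *defenine*.
Since the last vowel of the plural form *defenine* is /e/ (a non-high vowel), it takes -la, giving *defeninela*.
Since the final sound of the definite form *defeninela* is /a/ (a vowel), it takes -zo, giving *defeninelazo*.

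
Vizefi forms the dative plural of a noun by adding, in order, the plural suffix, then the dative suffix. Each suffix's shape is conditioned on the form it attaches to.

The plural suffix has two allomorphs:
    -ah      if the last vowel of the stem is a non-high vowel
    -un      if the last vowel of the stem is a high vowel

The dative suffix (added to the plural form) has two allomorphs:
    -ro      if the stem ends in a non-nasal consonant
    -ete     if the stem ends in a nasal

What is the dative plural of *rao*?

The last vowel of *rao* is /o/, which is a non-high vowel, so the plural suffix is -ah, giving *raoah*.
The plural form *raoah*: final consonant = /h/, non-nasal → -ro → *raoahro*.

raoahro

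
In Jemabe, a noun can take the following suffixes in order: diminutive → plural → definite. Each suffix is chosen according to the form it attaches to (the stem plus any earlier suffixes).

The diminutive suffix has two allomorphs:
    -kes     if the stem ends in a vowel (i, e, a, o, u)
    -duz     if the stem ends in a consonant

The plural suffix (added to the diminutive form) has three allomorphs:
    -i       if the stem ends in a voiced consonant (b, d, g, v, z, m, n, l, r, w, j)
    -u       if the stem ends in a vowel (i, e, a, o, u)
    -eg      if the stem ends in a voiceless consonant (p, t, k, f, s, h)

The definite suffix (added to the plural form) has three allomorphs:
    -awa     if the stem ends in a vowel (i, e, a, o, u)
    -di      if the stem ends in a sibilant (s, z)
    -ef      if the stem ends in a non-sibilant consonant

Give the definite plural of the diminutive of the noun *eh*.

ehduziawa

*eh*: final sound = /h/, a consonant → -duz → *ehduz*.
The final sound of the diminutive form *ehduz* is /z/, which is a voiced consonant, so the plural suffix is -i, giving *ehduzi*.
The final sound of the plural form *ehduzi* is /i/, which is a vowel, so the definite suffix is -awa, giving *ehduziawa*.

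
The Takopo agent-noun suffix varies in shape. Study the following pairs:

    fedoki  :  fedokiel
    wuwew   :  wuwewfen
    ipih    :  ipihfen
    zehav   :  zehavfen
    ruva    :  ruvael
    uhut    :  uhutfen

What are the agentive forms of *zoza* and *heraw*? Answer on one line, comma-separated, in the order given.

The suffix is conditioned by the final sound: -fen when the stem ends in a consonant (*wuwew*, *ipih*, *zehav*, *uhut*); -el when the stem ends in a vowel (*fedoki*, *ruva*).
Since the final sound of *zoza* is /a/ (a vowel), it takes -el, giving *zozael*.
The final sound of *heraw* is /w/, which is a consonant, so the suffix is -fen, giving *herawfen*.

zozael, herawfen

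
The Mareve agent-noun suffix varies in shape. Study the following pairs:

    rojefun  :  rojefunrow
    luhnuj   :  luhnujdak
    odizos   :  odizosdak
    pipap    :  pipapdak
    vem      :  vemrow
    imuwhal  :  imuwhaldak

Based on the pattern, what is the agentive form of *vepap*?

vepapdak

The pattern is nasality of the final consonant: -row when the stem ends in a nasal (*rojefun*, *vem*); -dak when the stem ends in a non-nasal consonant (*luhnuj*, *odizos*, *pipap*, *imuwhal*).
Since the final consonant of *vepap* is /p/ (non-nasal), it takes -dak, giving *vepapdak*.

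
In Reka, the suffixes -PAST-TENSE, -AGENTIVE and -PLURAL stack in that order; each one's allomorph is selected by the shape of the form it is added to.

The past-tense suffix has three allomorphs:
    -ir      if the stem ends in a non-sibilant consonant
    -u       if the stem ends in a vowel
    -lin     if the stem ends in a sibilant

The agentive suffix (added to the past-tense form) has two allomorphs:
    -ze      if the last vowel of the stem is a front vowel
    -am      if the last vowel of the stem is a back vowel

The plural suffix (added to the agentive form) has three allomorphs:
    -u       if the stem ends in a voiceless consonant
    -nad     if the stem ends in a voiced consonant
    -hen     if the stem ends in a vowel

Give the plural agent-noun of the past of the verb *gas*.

gaslinzehen

*gas* — final sound /s/ (a sibilant) → -lin → *gaslin*.
Since the last vowel of the past-tense form *gaslin* is /i/ (a front vowel), it takes -ze, giving *gaslinze*.
Since the final sound of the agentive form *gaslinze* is /e/ (a vowel), it takes -hen, giving *gaslinzehen*.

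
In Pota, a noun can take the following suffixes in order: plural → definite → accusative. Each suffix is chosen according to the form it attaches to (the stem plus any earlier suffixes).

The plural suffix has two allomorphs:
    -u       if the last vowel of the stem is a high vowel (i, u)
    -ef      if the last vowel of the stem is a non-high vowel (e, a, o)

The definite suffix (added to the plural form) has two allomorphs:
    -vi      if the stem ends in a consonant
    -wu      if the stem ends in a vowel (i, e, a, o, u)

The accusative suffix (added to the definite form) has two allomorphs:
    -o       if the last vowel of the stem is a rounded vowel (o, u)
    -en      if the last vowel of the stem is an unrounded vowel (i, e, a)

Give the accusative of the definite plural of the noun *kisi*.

*kisi* — last vowel /i/ (a high vowel) → -u → *kisiu*.
The plural form *kisiu*: final sound = /u/, a vowel → -wu → *kisiuwu*.
The definite form *kisiuwu* — last vowel /u/ (a rounded vowel) → -o → *kisiuwuo*.

kisiuwuo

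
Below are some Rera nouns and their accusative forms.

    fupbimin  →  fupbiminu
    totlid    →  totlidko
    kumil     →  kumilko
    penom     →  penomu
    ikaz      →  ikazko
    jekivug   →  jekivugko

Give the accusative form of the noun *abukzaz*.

abukzazko

The suffix is conditioned by the final consonant: -u when the stem ends in a nasal (*fupbimin*, *penom*); -ko when the stem ends in a non-nasal consonant (*totlid*, *kumil*, *ikaz*, *jekivug*).
The final consonant of *abukzaz* is /z/, which is non-nasal, so the suffix is -ko, giving *abukzazko*.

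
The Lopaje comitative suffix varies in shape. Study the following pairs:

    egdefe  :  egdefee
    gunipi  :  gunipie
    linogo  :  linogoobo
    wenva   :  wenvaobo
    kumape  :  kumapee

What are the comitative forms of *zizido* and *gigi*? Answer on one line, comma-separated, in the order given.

The pattern is front/back vowel harmony: -e when the last vowel of the stem is a front vowel (*egdefe*, *gunipi*, *kumape*); -obo when the last vowel of the stem is a back vowel (*linogo*, *wenva*).
*zizido* — last vowel /o/ (a back vowel) → -obo → *zizidoobo*.
*gigi*: last vowel = /i/, a front vowel → -e → *gigie*.

zizidoobo, gigie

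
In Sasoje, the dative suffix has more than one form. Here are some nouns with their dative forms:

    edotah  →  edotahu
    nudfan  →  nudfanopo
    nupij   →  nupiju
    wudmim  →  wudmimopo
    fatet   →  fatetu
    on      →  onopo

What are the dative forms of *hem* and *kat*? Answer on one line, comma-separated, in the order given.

The pattern is nasality of the final consonant: -opo when the stem ends in a nasal (*nudfan*, *wudmim*, *on*); -u when the stem ends in a non-nasal consonant (*edotah*, *nupij*, *fatet*).
*hem*: final consonant = /m/, a nasal → -opo → *hemopo*.
*kat* — final consonant /t/ (non-nasal) → -u → *katu*.

hemopo, katu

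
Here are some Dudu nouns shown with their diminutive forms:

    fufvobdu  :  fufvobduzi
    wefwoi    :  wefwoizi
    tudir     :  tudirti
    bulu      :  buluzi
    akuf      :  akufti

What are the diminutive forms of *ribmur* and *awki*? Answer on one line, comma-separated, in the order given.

Looking at the final sound of each stem: -ti when the stem ends in a consonant (*tudir*, *akuf*); -zi when the stem ends in a vowel (*fufvobdu*, *wefwoi*, *bulu*).
*ribmur* — final sound /r/ (a consonant) → -ti → *ribmurti*.
The final sound of *awki* is /i/, which is a vowel, so the suffix is -zi, giving *awkizi*.

ribmurti, awkizi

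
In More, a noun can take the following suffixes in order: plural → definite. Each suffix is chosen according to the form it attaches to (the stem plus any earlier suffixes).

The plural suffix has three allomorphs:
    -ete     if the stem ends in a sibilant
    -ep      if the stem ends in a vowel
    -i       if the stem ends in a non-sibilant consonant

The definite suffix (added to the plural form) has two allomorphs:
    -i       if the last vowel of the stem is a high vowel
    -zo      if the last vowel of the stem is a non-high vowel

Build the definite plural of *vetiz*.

vetizetezo

The final sound of *vetiz* is /z/, which is a sibilant, so the plural suffix is -ete, giving *vetizete*.
The last vowel of the plural form *vetizete* is /e/, which is a non-high vowel, so the definite suffix is -zo, giving *vetizetezo*.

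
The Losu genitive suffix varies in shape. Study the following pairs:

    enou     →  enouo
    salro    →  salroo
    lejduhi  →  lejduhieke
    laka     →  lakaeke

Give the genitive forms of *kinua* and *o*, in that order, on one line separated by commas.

kinuaeke, oo

The alternation tracks the last vowel of the stem — -o when the last vowel of the stem is a rounded vowel (*enou*, *salro*); -eke when the last vowel of the stem is an unrounded vowel (*lejduhi*, *laka*).
Since the last vowel of *kinua* is /a/ (an unrounded vowel), it takes -eke, giving *kinuaeke*.
*o*: last vowel = /o/, a rounded vowel → -o → *oo*.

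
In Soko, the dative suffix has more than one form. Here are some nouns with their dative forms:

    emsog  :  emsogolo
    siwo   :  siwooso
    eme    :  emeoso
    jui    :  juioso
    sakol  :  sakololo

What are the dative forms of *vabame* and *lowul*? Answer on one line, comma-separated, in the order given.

vabameoso, lowulolo

The pattern is consonant vs. vowel: -olo when the stem ends in a consonant (*emsog*, *sakol*); -oso when the stem ends in a vowel (*siwo*, *eme*, *jui*).
Since the final sound of *vabame* is /e/ (a vowel), it takes -oso, giving *vabameoso*.
*lowul* — final sound /l/ (a consonant) → -olo → *lowulolo*.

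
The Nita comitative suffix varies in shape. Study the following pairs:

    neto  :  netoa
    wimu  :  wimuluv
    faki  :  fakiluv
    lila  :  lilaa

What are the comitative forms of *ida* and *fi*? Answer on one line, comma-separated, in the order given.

idaa, filuv

The alternation tracks the last vowel of the stem — -luv when the last vowel of the stem is a high vowel (*wimu*, *faki*); -a when the last vowel of the stem is a non-high vowel (*neto*, *lila*).
The last vowel of *ida* is /a/, which is a non-high vowel, so the suffix is -a, giving *idaa*.
Since the last vowel of *fi* is /i/ (a high vowel), it takes -luv, giving *filuv*.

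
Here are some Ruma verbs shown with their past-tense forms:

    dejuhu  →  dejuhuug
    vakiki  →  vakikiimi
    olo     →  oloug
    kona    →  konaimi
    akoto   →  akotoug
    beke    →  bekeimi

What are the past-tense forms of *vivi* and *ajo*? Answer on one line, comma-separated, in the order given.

viviimi, ajoug

The alternation tracks the last vowel of the stem — -ug when the last vowel of the stem is a rounded vowel (*dejuhu*, *olo*, *akoto*); -imi when the last vowel of the stem is an unrounded vowel (*vakiki*, *kona*, *beke*).
The last vowel of *vivi* is /i/, which is an unrounded vowel, so the suffix is -imi, giving *viviimi*.
Since the last vowel of *ajo* is /o/ (a rounded vowel), it takes -ug, giving *ajoug*.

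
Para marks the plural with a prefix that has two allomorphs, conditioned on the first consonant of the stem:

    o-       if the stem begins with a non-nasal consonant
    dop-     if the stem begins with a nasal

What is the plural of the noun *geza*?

Since the first consonant of *geza* is /g/ (non-nasal), it takes o-, giving *ogeza*.

ogeza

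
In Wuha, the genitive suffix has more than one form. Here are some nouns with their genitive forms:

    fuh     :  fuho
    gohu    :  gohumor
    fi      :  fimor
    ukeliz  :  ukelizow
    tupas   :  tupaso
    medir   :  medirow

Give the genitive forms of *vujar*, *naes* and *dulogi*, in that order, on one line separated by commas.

vujarow, naeso, dulogimor

The suffix is conditioned by the final sound: -o when the stem ends in a voiceless consonant (*fuh*, *tupas*); -ow when the stem ends in a voiced consonant (*ukeliz*, *medir*); -mor when the stem ends in a vowel (*gohu*, *fi*).
*vujar* — final sound /r/ (a voiced consonant) → -ow → *vujarow*.
The final sound of *naes* is /s/, which is a voiceless consonant, so the suffix is -o, giving *naeso*.
*dulogi* — final sound /i/ (a vowel) → -mor → *dulogimor*.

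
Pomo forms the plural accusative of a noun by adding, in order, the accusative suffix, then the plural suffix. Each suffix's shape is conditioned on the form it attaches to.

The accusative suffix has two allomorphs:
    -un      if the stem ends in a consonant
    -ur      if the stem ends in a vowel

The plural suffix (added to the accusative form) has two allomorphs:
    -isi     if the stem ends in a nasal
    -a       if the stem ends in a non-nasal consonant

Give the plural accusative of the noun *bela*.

*bela* — final sound /a/ (a vowel) → -ur → *belaur*.
The accusative form *belaur*: final consonant = /r/, non-nasal → -a → *belaura*.

belaura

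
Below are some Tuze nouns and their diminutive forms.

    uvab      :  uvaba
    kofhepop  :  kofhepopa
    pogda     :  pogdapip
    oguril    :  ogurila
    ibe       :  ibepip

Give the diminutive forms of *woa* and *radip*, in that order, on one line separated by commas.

woapip, radipa

Looking at the final sound of each stem: -a when the stem ends in a consonant (*uvab*, *kofhepop*, *oguril*); -pip when the stem ends in a vowel (*pogda*, *ibe*).
*woa*: final sound = /a/, a vowel → -pip → *woapip*.
*radip* — final sound /p/ (a consonant) → -a → *radipa*.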